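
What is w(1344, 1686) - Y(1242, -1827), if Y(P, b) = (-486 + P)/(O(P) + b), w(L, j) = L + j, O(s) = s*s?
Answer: 518714706/171193 ≈ 3030.0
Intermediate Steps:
O(s) = s**2
Y(P, b) = (-486 + P)/(b + P**2) (Y(P, b) = (-486 + P)/(P**2 + b) = (-486 + P)/(b + P**2))
w(1344, 1686) - Y(1242, -1827) = (1344 + 1686) - (-486 + 1242)/(-1827 + 1242**2) = 3030 - 756/(-1827 + 1542564) = 3030 - 756/1540737 = 3030 - 1*84/171193 = 3030 - 84/171193 = 518714706/171193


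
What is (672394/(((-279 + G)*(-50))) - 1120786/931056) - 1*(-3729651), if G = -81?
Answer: 325551337544417/87286500 ≈ 3.7297e+6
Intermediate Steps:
(672394/(((-279 + G)*(-50))) - 1120786/931056) - 1*(-3729651) = (672394/(((-279 - 81)*(-50))) - 1120786/931056) - 1*(-3729651) = (672394/((-360*(-50))) - 1120786*1/931056) + 3729651 = (672394/18000 - 560393/465528) + 3729651 = (672394*(1/18000) - 560393/465528) + 3729651 = (336197/9000 - 560393/465528) + 3729651 = 3155532917/87286500 + 3729651 = 325551337544417/87286500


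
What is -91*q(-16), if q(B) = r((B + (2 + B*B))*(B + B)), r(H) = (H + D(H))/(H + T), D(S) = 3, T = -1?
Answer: -704431/7745 ≈ -90.953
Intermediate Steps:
r(H) = (3 + H)/(-1 + H) (r(H) = (H + 3)/(H - 1) = (3 + H)/(-1 + H))
q(B) = (3 + 2*B*(2 + B + B**2))/(-1 + 2*B*(2 + B + B**2)) (q(B) = (3 + (B + (2 + B*B))*(B + B))/(-1 + (B + (2 + B*B))*(B + B)) = (3 + (B + (2 + B**2))*(2*B))/(-1 + (B + (2 + B**2))*(2*B)) = (3 + (2 + B + B**2)*(2*B))/(-1 + (2 + B + B**2)*(2*B)) = (3 + 2*B*(2 + B + B**2))/(-1 + 2*B*(2 + B + B**2)))
-91*q(-16) = -91*(3 + 2*(-16)*(2 - 16 + (-16)**2))/(-1 + 2*(-16)*(2 - 16 + (-16)**2)) = -91*(3 + 2*(-16)*(2 - 16 + 256))/(-1 + 2*(-16)*(2 - 16 + 256)) = -91*(3 + 2*(-16)*242)/(-1 + 2*(-16)*242) = -91*(3 - 7744)/(-1 - 7744) = -91*(-7741)/(-7745) = -(-91)*(-7741)/7745 = -91*7741/7745 = -704431/7745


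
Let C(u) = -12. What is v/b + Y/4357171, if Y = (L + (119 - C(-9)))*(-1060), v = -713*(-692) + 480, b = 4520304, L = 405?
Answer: -104088433961/4923934374996 ≈ -0.021139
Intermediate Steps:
v = 493876 (v = 493396 + 480 = 493876)
Y = -568160 (Y = (405 + (119 - 1*(-12)))*(-1060) = (405 + (119 + 12))*(-1060) = (405 + 131)*(-1060) = 536*(-1060) = -568160)
v/b + Y/4357171 = 493876/4520304 - 568160/4357171 = 493876*(1/4520304) - 568160*1/4357171 = 123469/1130076 - 568160/4357171 = -104088433961/4923934374996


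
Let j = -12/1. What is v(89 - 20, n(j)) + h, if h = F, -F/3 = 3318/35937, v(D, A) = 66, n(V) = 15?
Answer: 262432/3993 ≈ 65.723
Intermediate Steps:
j = -12 (j = -12*1 = -12)
F = -1106/3993 (F = -9954/35937 = -3*1106/11979 = -1106/3993 ≈ -0.27698)
h = -1106/3993 ≈ -0.27698
v(89 - 20, n(j)) + h = 66 - 1106/3993 = 262432/3993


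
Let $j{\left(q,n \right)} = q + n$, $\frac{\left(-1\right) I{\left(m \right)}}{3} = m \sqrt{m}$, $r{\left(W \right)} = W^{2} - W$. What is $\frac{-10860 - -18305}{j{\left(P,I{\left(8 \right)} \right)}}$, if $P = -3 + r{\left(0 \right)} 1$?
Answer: $\frac{7445}{1533} - \frac{119120 \sqrt{2}}{1533} \approx -105.03$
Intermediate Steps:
$I{\left(m \right)} = - 3 m^{\frac{3}{2}}$ ($I{\left(m \right)} = - 3 m \sqrt{m} = - 3 m^{\frac{3}{2}}$)
$P = -3$ ($P = -3 + 0 \left(-1 + 0\right) 1 = -3 + 0 \left(-1\right) 1 = -3 + 0 \cdot 1 = -3 + 0 = -3$)
$j{\left(q,n \right)} = n + q$
$\frac{-10860 - -18305}{j{\left(P,I{\left(8 \right)} \right)}} = \frac{-10860 - -18305}{- 3 \cdot 8^{\frac{3}{2}} - 3} = \frac{-10860 + 18305}{- 3 \cdot 16 \sqrt{2} - 3} = \frac{7445}{- 48 \sqrt{2} - 3} = \frac{7445}{-3 - 48 \sqrt{2}}$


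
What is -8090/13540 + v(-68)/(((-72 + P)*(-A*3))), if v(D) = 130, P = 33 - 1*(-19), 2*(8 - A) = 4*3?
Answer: 3947/8124 ≈ 0.48584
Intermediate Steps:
A = 2 (A = 8 - 2*3 = 8 - ½*12 = 8 - 6 = 2)
P = 52 (P = 33 + 19 = 52)
-8090/13540 + v(-68)/(((-72 + P)*(-A*3))) = -8090/13540 + 130/(((-72 + 52)*(-1*2*3))) = -8090*1/13540 + 130/((-(-40)*3)) = -809/1354 + 130/((-20*(-6))) = -809/1354 + 130/120 = -809/1354 + 130*(1/120) = -809/1354 + 13/12 = 3947/8124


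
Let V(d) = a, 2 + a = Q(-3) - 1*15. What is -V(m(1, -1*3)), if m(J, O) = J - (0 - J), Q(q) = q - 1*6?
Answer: 26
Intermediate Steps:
Q(q) = -6 + q (Q(q) = q - 6 = -6 + q)
m(J, O) = 2*J (m(J, O) = J - (-1)*J = J + J = 2*J)
a = -26 (a = -2 + ((-6 - 3) - 1*15) = -2 + (-9 - 15) = -2 - 24 = -26)
V(d) = -26
-V(m(1, -1*3)) = -1*(-26) = 26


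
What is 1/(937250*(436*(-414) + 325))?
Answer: -1/168872767750 ≈ -5.9216e-12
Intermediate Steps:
1/(937250*(436*(-414) + 325)) = 1/(937250*(-180504 + 325)) = (1/937250)/(-180179) = (1/937250)*(-1/180179) = -1/168872767750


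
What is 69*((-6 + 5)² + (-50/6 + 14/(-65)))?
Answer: -33856/65 ≈ -520.86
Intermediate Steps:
69*((-6 + 5)² + (-50/6 + 14/(-65))) = 69*((-1)² + (-50*⅙ + 14*(-1/65))) = 69*(1 + (-25/3 - 14/65)) = 69*(1 - 1667/195) = 69*(-1472/195) = -33856/65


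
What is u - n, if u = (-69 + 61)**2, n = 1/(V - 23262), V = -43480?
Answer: 4271489/66742 ≈ 64.000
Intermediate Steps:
n = -1/66742 (n = 1/(-43480 - 23262) = 1/(-66742) = -1/66742 ≈ -1.4983e-5)
u = 64 (u = (-8)**2 = 64)
u - n = 64 - 1*(-1/66742) = 64 + 1/66742 = 4271489/66742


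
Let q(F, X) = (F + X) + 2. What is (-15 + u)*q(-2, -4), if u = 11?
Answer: 16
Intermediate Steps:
q(F, X) = 2 + F + X
(-15 + u)*q(-2, -4) = (-15 + 11)*(2 - 2 - 4) = -4*(-4) = 16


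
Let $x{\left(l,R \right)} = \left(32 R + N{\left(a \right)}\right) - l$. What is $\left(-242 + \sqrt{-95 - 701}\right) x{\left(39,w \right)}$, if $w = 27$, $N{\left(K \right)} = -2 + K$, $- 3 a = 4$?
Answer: $- \frac{596530}{3} + \frac{4930 i \sqrt{199}}{3} \approx -1.9884 \cdot 10^{5} + 23182.0 i$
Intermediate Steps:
$a = - \frac{4}{3}$ ($a = \left(- \frac{1}{3}\right) 4 = - \frac{4}{3} \approx -1.3333$)
$x{\left(l,R \right)} = - \frac{10}{3} - l + 32 R$ ($x{\left(l,R \right)} = \left(32 R - \frac{10}{3}\right) - l = \left(- \frac{10}{3} + 32 R\right) - l = - \frac{10}{3} - l + 32 R$)
$\left(-242 + \sqrt{-95 - 701}\right) x{\left(39,w \right)} = \left(-242 + \sqrt{-95 - 701}\right) \left(- \frac{10}{3} - 39 + 32 \cdot 27\right) = \left(-242 + \sqrt{-796}\right) \left(- \frac{10}{3} - 39 + 864\right) = \left(-242 + 2 i \sqrt{199}\right) \frac{2465}{3} = - \frac{596530}{3} + \frac{4930 i \sqrt{199}}{3}$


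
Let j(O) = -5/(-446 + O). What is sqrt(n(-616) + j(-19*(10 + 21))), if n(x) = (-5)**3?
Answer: I*sqrt(595102)/69 ≈ 11.18*I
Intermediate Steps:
j(O) = -5/(-446 + O)
n(x) = -125
sqrt(n(-616) + j(-19*(10 + 21))) = sqrt(-125 - 5/(-446 - 19*(10 + 21))) = sqrt(-125 - 5/(-446 - 19*31)) = sqrt(-125 - 5/(-446 - 589)) = sqrt(-125 - 5/(-1035)) = sqrt(-125 - 5*(-1/1035)) = sqrt(-125 + 1/207) = sqrt(-25874/207) = I*sqrt(595102)/69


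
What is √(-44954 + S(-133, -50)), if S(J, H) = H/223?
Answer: 2*I*√558882154/223 ≈ 212.02*I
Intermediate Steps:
S(J, H) = H/223 (S(J, H) = H*(1/223) = H/223)
√(-44954 + S(-133, -50)) = √(-44954 + (1/223)*(-50)) = √(-44954 - 50/223) = √(-10024792/223) = 2*I*√558882154/223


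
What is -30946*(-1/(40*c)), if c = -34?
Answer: -15473/680 ≈ -22.754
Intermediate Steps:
-30946*(-1/(40*c)) = -30946/(-34*2*(-20)) = -30946/((-68*(-20))) = -30946/1360 = -30946*1/1360 = -15473/680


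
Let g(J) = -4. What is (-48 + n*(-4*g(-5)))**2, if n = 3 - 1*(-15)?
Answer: 57600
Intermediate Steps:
n = 18 (n = 3 + 15 = 18)
(-48 + n*(-4*g(-5)))**2 = (-48 + 18*(-4*(-4)))**2 = (-48 + 18*16)**2 = (-48 + 288)**2 = 240**2 = 57600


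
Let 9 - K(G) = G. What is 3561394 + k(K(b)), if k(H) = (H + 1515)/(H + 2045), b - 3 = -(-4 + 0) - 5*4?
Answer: 138894395/39 ≈ 3.5614e+6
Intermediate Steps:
b = -13 (b = 3 + (-(-4 + 0) - 5*4) = 3 + (-1*(-4) - 20) = 3 + (4 - 20) = 3 - 16 = -13)
K(G) = 9 - G
k(H) = (1515 + H)/(2045 + H)
3561394 + k(K(b)) = 3561394 + (1515 + (9 - 1*(-13)))/(2045 + (9 - 1*(-13))) = 3561394 + (1515 + (9 + 13))/(2045 + (9 + 13)) = 3561394 + (1515 + 22)/(2045 + 22) = 3561394 + 1537/2067 = 3561394 + (1/2067)*1537 = 3561394 + 29/39 = 138894395/39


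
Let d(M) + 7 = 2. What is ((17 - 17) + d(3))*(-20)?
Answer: 100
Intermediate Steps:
d(M) = -5 (d(M) = -7 + 2 = -5)
((17 - 17) + d(3))*(-20) = ((17 - 17) - 5)*(-20) = (0 - 5)*(-20) = -5*(-20) = 100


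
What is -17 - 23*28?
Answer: -661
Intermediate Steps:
-17 - 23*28 = -17 - 644 = -661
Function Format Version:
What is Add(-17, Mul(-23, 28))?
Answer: -661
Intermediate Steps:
Add(-17, Mul(-23, 28)) = Add(-17, -644) = -661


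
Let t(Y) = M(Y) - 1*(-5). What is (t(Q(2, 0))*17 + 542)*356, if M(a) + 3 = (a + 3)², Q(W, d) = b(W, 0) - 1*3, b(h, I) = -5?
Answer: 356356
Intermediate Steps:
Q(W, d) = -8 (Q(W, d) = -5 - 1*3 = -5 - 3 = -8)
M(a) = -3 + (3 + a)² (M(a) = -3 + (a + 3)² = -3 + (3 + a)²)
t(Y) = 2 + (3 + Y)² (t(Y) = (-3 + (3 + Y)²) - 1*(-5) = (-3 + (3 + Y)²) + 5 = 2 + (3 + Y)²)
(t(Q(2, 0))*17 + 542)*356 = ((2 + (3 - 8)²)*17 + 542)*356 = ((2 + (-5)²)*17 + 542)*356 = ((2 + 25)*17 + 542)*356 = (27*17 + 542)*356 = (459 + 542)*356 = 1001*356 = 356356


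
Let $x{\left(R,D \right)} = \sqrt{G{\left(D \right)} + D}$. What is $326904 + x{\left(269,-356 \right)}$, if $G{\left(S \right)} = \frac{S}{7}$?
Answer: $326904 + \frac{4 i \sqrt{1246}}{7} \approx 3.269 \cdot 10^{5} + 20.171 i$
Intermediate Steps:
$G{\left(S \right)} = \frac{S}{7}$ ($G{\left(S \right)} = S \frac{1}{7} = \frac{S}{7}$)
$x{\left(R,D \right)} = \frac{2 \sqrt{14} \sqrt{D}}{7}$ ($x{\left(R,D \right)} = \sqrt{\frac{D}{7} + D} = \sqrt{\frac{8 D}{7}} = \frac{2 \sqrt{14} \sqrt{D}}{7}$)
$326904 + x{\left(269,-356 \right)} = 326904 + \frac{2 \sqrt{14} \sqrt{-356}}{7} = 326904 + \frac{2 \sqrt{14} \cdot 2 i \sqrt{89}}{7} = 326904 + \frac{4 i \sqrt{1246}}{7}$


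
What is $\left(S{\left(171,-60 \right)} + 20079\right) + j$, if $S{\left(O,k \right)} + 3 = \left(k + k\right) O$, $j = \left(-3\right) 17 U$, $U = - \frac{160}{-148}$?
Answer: $- \frac{18468}{37} \approx -499.14$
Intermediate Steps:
$U = \frac{40}{37}$ ($U = \left(-160\right) \left(- \frac{1}{148}\right) = \frac{40}{37} \approx 1.0811$)
$j = - \frac{2040}{37}$ ($j = \left(-3\right) 17 \cdot \frac{40}{37} = \left(-51\right) \frac{40}{37} = - \frac{2040}{37} \approx -55.135$)
$S{\left(O,k \right)} = -3 + 2 O k$ ($S{\left(O,k \right)} = -3 + \left(k + k\right) O = -3 + 2 k O = -3 + 2 O k$)
$\left(S{\left(171,-60 \right)} + 20079\right) + j = \left(\left(-3 + 2 \cdot 171 \left(-60\right)\right) + 20079\right) - \frac{2040}{37} = \left(\left(-3 - 20520\right) + 20079\right) - \frac{2040}{37} = \left(-20523 + 20079\right) - \frac{2040}{37} = -444 - \frac{2040}{37} = - \frac{18468}{37}$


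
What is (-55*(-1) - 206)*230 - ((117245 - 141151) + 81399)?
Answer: -92223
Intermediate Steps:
(-55*(-1) - 206)*230 - ((117245 - 141151) + 81399) = (55 - 206)*230 - (-23906 + 81399) = -151*230 - 1*57493 = -34730 - 57493 = -92223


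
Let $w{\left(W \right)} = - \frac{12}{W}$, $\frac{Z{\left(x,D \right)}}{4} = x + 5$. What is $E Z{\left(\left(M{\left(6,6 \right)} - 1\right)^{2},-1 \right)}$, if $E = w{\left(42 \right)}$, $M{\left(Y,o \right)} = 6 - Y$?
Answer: $- \frac{48}{7} \approx -6.8571$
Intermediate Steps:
$Z{\left(x,D \right)} = 20 + 4 x$ ($Z{\left(x,D \right)} = 4 \left(x + 5\right) = 4 \left(5 + x\right) = 20 + 4 x$)
$E = - \frac{2}{7}$ ($E = - \frac{12}{42} = \left(-12\right) \frac{1}{42} = - \frac{2}{7} \approx -0.28571$)
$E Z{\left(\left(M{\left(6,6 \right)} - 1\right)^{2},-1 \right)} = - \frac{2 \left(20 + 4 \left(\left(6 - 6\right) - 1\right)^{2}\right)}{7} = - \frac{2 \left(20 + 4 \left(0 - 1\right)^{2}\right)}{7} = - \frac{2 \left(20 + 4 \left(-1\right)^{2}\right)}{7} = - \frac{2 \left(20 + 4 \cdot 1\right)}{7} = - \frac{2 \left(20 + 4\right)}{7} = \left(- \frac{2}{7}\right) 24 = - \frac{48}{7}$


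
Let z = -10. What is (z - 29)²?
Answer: 1521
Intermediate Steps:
(z - 29)² = (-10 - 29)² = (-39)² = 1521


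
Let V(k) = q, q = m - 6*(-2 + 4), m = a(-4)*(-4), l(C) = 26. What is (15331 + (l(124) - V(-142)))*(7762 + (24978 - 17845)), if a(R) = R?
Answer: 228682935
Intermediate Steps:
m = 16 (m = -4*(-4) = 16)
q = 4 (q = 16 - 6*(-2 + 4) = 16 - 6*2 = 16 - 12 = 4)
V(k) = 4
(15331 + (l(124) - V(-142)))*(7762 + (24978 - 17845)) = (15331 + (26 - 1*4))*(7762 + (24978 - 17845)) = (15331 + (26 - 4))*(7762 + 7133) = (15331 + 22)*14895 = 15353*14895 = 228682935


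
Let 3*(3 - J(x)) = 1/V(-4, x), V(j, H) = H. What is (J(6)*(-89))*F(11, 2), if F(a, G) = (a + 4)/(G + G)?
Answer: -23585/24 ≈ -982.71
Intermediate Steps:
F(a, G) = (4 + a)/(2*G) (F(a, G) = (4 + a)/((2*G)) = (4 + a)*(1/(2*G)) = (4 + a)/(2*G))
J(x) = 3 - 1/(3*x)
(J(6)*(-89))*F(11, 2) = ((3 - ⅓/6)*(-89))*((½)*(4 + 11)/2) = ((3 - ⅓*⅙)*(-89))*((½)*(½)*15) = ((3 - 1/18)*(-89))*(15/4) = ((53/18)*(-89))*(15/4) = -4717/18*15/4 = -23585/24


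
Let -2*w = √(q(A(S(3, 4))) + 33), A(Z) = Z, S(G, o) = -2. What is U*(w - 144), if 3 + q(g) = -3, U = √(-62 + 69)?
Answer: 3*√7*(-96 - √3)/2 ≈ -387.86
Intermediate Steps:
U = √7 ≈ 2.6458
q(g) = -6 (q(g) = -3 - 3 = -6)
w = -3*√3/2 (w = -√(-6 + 33)/2 = -3*√3/2 ≈ -2.5981)
U*(w - 144) = √7*(-3*√3/2 - 144) = √7*(-144 - 3*√3/2)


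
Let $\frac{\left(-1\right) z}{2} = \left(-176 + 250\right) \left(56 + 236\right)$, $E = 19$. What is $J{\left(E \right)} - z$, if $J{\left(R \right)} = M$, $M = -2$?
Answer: $43214$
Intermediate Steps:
$J{\left(R \right)} = -2$
$z = -43216$ ($z = - 2 \left(-176 + 250\right) \left(56 + 236\right) = - 2 \cdot 74 \cdot 292 = \left(-2\right) 21608 = -43216$)
$J{\left(E \right)} - z = -2 - -43216 = -2 + 43216 = 43214$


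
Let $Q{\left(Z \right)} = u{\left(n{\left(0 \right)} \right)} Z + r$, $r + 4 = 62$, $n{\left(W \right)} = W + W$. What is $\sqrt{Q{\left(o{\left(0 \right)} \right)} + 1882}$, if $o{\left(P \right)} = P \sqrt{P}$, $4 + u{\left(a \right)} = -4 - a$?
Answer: $2 \sqrt{485} \approx 44.045$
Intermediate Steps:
$n{\left(W \right)} = 2 W$
$u{\left(a \right)} = -8 - a$ ($u{\left(a \right)} = -4 - \left(4 + a\right) = -8 - a$)
$r = 58$ ($r = -4 + 62 = 58$)
$o{\left(P \right)} = P^{\frac{3}{2}}$
$Q{\left(Z \right)} = 58 - 8 Z$ ($Q{\left(Z \right)} = \left(-8 - 2 \cdot 0\right) Z + 58 = \left(-8 - 0\right) Z + 58 = \left(-8 + 0\right) Z + 58 = - 8 Z + 58 = 58 - 8 Z$)
$\sqrt{Q{\left(o{\left(0 \right)} \right)} + 1882} = \sqrt{\left(58 - 8 \cdot 0^{\frac{3}{2}}\right) + 1882} = \sqrt{\left(58 - 0\right) + 1882} = \sqrt{\left(58 + 0\right) + 1882} = \sqrt{58 + 1882} = \sqrt{1940} = 2 \sqrt{485}$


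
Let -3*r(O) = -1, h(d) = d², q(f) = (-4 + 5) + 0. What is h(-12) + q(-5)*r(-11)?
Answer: 433/3 ≈ 144.33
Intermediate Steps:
q(f) = 1 (q(f) = 1 + 0 = 1)
r(O) = ⅓ (r(O) = -⅓*(-1) = ⅓)
h(-12) + q(-5)*r(-11) = (-12)² + 1*(⅓) = 144 + ⅓ = 433/3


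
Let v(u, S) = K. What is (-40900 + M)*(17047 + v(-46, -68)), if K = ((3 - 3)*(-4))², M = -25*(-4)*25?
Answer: -654604800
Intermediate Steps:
M = 2500 (M = 100*25 = 2500)
K = 0 (K = (0*(-4))² = 0² = 0)
v(u, S) = 0
(-40900 + M)*(17047 + v(-46, -68)) = (-40900 + 2500)*(17047 + 0) = -38400*17047 = -654604800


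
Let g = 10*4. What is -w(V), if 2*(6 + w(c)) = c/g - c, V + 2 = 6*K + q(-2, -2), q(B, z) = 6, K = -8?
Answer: -309/20 ≈ -15.450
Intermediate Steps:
g = 40
V = -44 (V = -2 + (6*(-8) + 6) = -2 + (-48 + 6) = -2 - 42 = -44)
w(c) = -6 - 39*c/80 (w(c) = -6 + (c/40 - c)/2 = -6 + (-39*c/40)/2 = -6 - 39*c/80)
-w(V) = -(-6 - 39/80*(-44)) = -(-6 + 429/20) = -1*309/20 = -309/20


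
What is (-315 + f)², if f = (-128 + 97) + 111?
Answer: 55225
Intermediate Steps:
f = 80 (f = -31 + 111 = 80)
(-315 + f)² = (-315 + 80)² = (-235)² = 55225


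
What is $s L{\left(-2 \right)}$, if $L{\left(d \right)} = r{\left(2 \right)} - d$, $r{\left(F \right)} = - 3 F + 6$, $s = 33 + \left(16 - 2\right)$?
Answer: $94$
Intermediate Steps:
$s = 47$ ($s = 33 + 14 = 47$)
$r{\left(F \right)} = 6 - 3 F$
$L{\left(d \right)} = - d$ ($L{\left(d \right)} = \left(6 - 6\right) - d = 0 - d = - d$)
$s L{\left(-2 \right)} = 47 \left(\left(-1\right) \left(-2\right)\right) = 47 \cdot 2 = 94$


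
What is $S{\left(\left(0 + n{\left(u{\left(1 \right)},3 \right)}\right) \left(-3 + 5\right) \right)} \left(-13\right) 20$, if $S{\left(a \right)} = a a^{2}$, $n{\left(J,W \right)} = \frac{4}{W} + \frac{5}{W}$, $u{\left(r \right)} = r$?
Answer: $-56160$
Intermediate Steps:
$n{\left(J,W \right)} = \frac{9}{W}$
$S{\left(a \right)} = a^{3}$
$S{\left(\left(0 + n{\left(u{\left(1 \right)},3 \right)}\right) \left(-3 + 5\right) \right)} \left(-13\right) 20 = \left(\left(0 + \frac{9}{3}\right) \left(-3 + 5\right)\right)^{3} \left(-13\right) 20 = \left(\left(0 + 9 \cdot \frac{1}{3}\right) 2\right)^{3} \left(-13\right) 20 = \left(\left(0 + 3\right) 2\right)^{3} \left(-13\right) 20 = \left(3 \cdot 2\right)^{3} \left(-13\right) 20 = 6^{3} \left(-13\right) 20 = 216 \left(-13\right) 20 = \left(-2808\right) 20 = -56160$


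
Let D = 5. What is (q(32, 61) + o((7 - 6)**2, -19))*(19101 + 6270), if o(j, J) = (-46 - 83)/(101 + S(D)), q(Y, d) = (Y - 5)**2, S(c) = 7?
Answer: 73860619/4 ≈ 1.8465e+7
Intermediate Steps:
q(Y, d) = (-5 + Y)**2
o(j, J) = -43/36 (o(j, J) = (-46 - 83)/(101 + 7) = -129/108 = -129*1/108 = -43/36)
(q(32, 61) + o((7 - 6)**2, -19))*(19101 + 6270) = ((-5 + 32)**2 - 43/36)*(19101 + 6270) = (27**2 - 43/36)*25371 = (729 - 43/36)*25371 = (26201/36)*25371 = 73860619/4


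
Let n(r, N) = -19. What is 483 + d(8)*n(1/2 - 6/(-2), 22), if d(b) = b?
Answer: 331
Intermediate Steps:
483 + d(8)*n(1/2 - 6/(-2), 22) = 483 + 8*(-19) = 483 - 152 = 331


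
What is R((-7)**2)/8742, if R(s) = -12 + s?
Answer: 37/8742 ≈ 0.0042324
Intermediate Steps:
R((-7)**2)/8742 = (-12 + (-7)**2)/8742 = (-12 + 49)*(1/8742) = 37*(1/8742) = 37/8742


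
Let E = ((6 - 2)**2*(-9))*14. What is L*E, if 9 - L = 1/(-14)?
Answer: -18288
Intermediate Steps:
E = -2016 (E = (4**2*(-9))*14 = (16*(-9))*14 = -144*14 = -2016)
L = 127/14 (L = 9 - 1/(-14) = 9 - 1*(-1/14) = 9 + 1/14 = 127/14 ≈ 9.0714)
L*E = (127/14)*(-2016) = -18288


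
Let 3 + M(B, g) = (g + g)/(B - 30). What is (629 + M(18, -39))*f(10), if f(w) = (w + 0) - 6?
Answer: 2530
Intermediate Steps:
f(w) = -6 + w (f(w) = w - 6 = -6 + w)
M(B, g) = -3 + 2*g/(-30 + B) (M(B, g) = -3 + (g + g)/(B - 30) = -3 + (2*g)/(-30 + B) = -3 + 2*g/(-30 + B))
(629 + M(18, -39))*f(10) = (629 + (90 - 3*18 + 2*(-39))/(-30 + 18))*(-6 + 10) = (629 + (90 - 54 - 78)/(-12))*4 = (629 - 1/12*(-42))*4 = (629 + 7/2)*4 = (1265/2)*4 = 2530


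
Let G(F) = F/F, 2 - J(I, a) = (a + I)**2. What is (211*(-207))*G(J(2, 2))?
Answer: -43677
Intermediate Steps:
J(I, a) = 2 - (I + a)**2 (J(I, a) = 2 - (a + I)**2 = 2 - (I + a)**2)
G(F) = 1
(211*(-207))*G(J(2, 2)) = (211*(-207))*1 = -43677*1 = -43677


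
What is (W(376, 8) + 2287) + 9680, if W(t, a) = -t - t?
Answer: 11215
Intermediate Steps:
W(t, a) = -2*t
(W(376, 8) + 2287) + 9680 = (-2*376 + 2287) + 9680 = (-752 + 2287) + 9680 = 1535 + 9680 = 11215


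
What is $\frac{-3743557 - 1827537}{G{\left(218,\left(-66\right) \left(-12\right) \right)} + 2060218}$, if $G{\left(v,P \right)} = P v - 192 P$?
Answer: $- \frac{2785547}{1040405} \approx -2.6774$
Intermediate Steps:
$G{\left(v,P \right)} = - 192 P + P v$
$\frac{-3743557 - 1827537}{G{\left(218,\left(-66\right) \left(-12\right) \right)} + 2060218} = \frac{-3743557 - 1827537}{\left(-66\right) \left(-12\right) \left(-192 + 218\right) + 2060218} = - \frac{5571094}{792 \cdot 26 + 2060218} = - \frac{5571094}{20592 + 2060218} = - \frac{5571094}{2080810} = \left(-5571094\right) \frac{1}{2080810} = - \frac{2785547}{1040405}$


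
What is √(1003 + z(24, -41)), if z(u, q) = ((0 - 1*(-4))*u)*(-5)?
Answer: √523 ≈ 22.869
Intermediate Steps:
z(u, q) = -20*u (z(u, q) = ((0 + 4)*u)*(-5) = (4*u)*(-5) = -20*u)
√(1003 + z(24, -41)) = √(1003 - 20*24) = √(1003 - 480) = √523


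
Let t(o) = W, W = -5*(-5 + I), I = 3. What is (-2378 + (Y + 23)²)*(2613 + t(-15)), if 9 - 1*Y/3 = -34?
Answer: 54364298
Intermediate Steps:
Y = 129 (Y = 27 - 3*(-34) = 27 + 102 = 129)
W = 10 (W = -5*(-5 + 3) = -5*(-2) = 10)
t(o) = 10
(-2378 + (Y + 23)²)*(2613 + t(-15)) = (-2378 + (129 + 23)²)*(2613 + 10) = (-2378 + 152²)*2623 = (-2378 + 23104)*2623 = 20726*2623 = 54364298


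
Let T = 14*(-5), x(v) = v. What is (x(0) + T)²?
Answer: 4900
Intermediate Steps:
T = -70
(x(0) + T)² = (0 - 70)² = (-70)² = 4900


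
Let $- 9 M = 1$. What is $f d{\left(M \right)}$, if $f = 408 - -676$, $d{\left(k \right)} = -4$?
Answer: $-4336$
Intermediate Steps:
$M = - \frac{1}{9}$ ($M = \left(- \frac{1}{9}\right) 1 = - \frac{1}{9} \approx -0.11111$)
$f = 1084$ ($f = 408 + 676 = 1084$)
$f d{\left(M \right)} = 1084 \left(-4\right) = -4336$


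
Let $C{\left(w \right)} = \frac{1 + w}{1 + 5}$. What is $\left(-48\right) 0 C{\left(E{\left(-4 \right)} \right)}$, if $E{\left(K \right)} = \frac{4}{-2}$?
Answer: $0$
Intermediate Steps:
$E{\left(K \right)} = -2$ ($E{\left(K \right)} = 4 \left(- \frac{1}{2}\right) = -2$)
$C{\left(w \right)} = \frac{1}{6} + \frac{w}{6}$ ($C{\left(w \right)} = \frac{1 + w}{6} = \left(1 + w\right) \frac{1}{6} = \frac{1}{6} + \frac{w}{6}$)
$\left(-48\right) 0 C{\left(E{\left(-4 \right)} \right)} = \left(-48\right) 0 \left(\frac{1}{6} + \frac{1}{6} \left(-2\right)\right) = 0 \left(\frac{1}{6} - \frac{1}{3}\right) = 0 \left(- \frac{1}{6}\right) = 0$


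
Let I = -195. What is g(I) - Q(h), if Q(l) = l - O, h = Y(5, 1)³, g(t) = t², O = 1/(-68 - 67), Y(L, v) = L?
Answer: 5116499/135 ≈ 37900.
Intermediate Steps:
O = -1/135 (O = 1/(-135) = -1/135 ≈ -0.0074074)
h = 125 (h = 5³ = 125)
Q(l) = 1/135 + l (Q(l) = l - 1*(-1/135) = l + 1/135 = 1/135 + l)
g(I) - Q(h) = (-195)² - (1/135 + 125) = 38025 - 1*16876/135 = 38025 - 16876/135 = 5116499/135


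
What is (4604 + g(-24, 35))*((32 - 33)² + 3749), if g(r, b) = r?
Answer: 17175000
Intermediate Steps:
(4604 + g(-24, 35))*((32 - 33)² + 3749) = (4604 - 24)*((32 - 33)² + 3749) = 4580*((-1)² + 3749) = 4580*(1 + 3749) = 4580*3750 = 17175000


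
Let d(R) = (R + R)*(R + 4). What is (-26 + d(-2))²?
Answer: 1156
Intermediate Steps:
d(R) = 2*R*(4 + R) (d(R) = (2*R)*(4 + R) = 2*R*(4 + R))
(-26 + d(-2))² = (-26 + 2*(-2)*(4 - 2))² = (-26 + 2*(-2)*2)² = (-26 - 8)² = (-34)² = 1156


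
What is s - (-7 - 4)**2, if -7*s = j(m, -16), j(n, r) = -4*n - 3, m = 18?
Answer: -772/7 ≈ -110.29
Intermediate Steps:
j(n, r) = -3 - 4*n
s = 75/7 (s = -(-3 - 4*18)/7 = -(-3 - 72)/7 = -1/7*(-75) = 75/7 ≈ 10.714)
s - (-7 - 4)**2 = 75/7 - (-7 - 4)**2 = 75/7 - 1*(-11)**2 = 75/7 - 1*121 = 75/7 - 121 = -772/7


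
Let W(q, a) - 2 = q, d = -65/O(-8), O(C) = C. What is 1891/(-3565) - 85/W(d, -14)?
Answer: -83141/9315 ≈ -8.9255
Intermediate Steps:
d = 65/8 (d = -65/(-8) = -65*(-1/8) = 65/8 ≈ 8.1250)
W(q, a) = 2 + q
1891/(-3565) - 85/W(d, -14) = 1891/(-3565) - 85/(2 + 65/8) = 1891*(-1/3565) - 85/81/8 = -61/115 - 85*8/81 = -61/115 - 680/81 = -83141/9315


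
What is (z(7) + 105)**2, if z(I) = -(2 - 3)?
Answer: 11236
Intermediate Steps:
z(I) = 1 (z(I) = -1*(-1) = 1)
(z(7) + 105)**2 = (1 + 105)**2 = 106**2 = 11236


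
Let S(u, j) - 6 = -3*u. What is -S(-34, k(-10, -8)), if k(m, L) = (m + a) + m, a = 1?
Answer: -108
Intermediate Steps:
k(m, L) = 1 + 2*m (k(m, L) = (m + 1) + m = (1 + m) + m = 1 + 2*m)
S(u, j) = 6 - 3*u
-S(-34, k(-10, -8)) = -(6 - 3*(-34)) = -(6 + 102) = -1*108 = -108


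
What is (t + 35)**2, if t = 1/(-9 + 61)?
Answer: 3316041/2704 ≈ 1226.3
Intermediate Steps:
t = 1/52 ≈ 0.019231
(t + 35)**2 = (1/52 + 35)**2 = (1821/52)**2 = 3316041/2704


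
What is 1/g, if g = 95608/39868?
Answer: 9967/23902 ≈ 0.41699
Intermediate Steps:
g = 23902/9967 (g = 95608*(1/39868) = 23902/9967 ≈ 2.3981)
1/g = 1/(23902/9967) = 9967/23902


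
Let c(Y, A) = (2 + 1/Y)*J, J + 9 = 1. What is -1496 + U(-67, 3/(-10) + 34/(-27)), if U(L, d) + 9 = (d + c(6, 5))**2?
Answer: -83694299/72900 ≈ -1148.1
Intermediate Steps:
J = -8 (J = -9 + 1 = -8)
c(Y, A) = -16 - 8/Y (c(Y, A) = (2 + 1/Y)*(-8) = -16 - 8/Y)
U(L, d) = -9 + (-52/3 + d)**2 (U(L, d) = -9 + (d + (-16 - 8/6))**2 = -9 + (d + (-16 - 8*1/6))**2 = -9 + (d + (-16 - 4/3))**2 = -9 + (d - 52/3)**2 = -9 + (-52/3 + d)**2)
-1496 + U(-67, 3/(-10) + 34/(-27)) = -1496 + (-9 + (-52 + 3*(3/(-10) + 34/(-27)))**2/9) = -1496 + (-9 + (-52 + 3*(3*(-1/10) + 34*(-1/27)))**2/9) = -1496 + (-9 + (-52 + 3*(-3/10 - 34/27))**2/9) = -1496 + (-9 + (-52 + 3*(-421/270))**2/9) = -1496 + (-9 + (-52 - 421/90)**2/9) = -1496 + (-9 + (-5101/90)**2/9) = -1496 + (-9 + (1/9)*(26020201/8100)) = -1496 + (-9 + 26020201/72900) = -1496 + 25364101/72900 = -83694299/72900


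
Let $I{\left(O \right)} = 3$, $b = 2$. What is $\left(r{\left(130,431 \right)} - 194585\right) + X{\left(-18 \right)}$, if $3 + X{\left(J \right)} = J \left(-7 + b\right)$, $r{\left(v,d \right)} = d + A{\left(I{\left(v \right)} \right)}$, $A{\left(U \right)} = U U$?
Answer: $-194058$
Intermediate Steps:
$A{\left(U \right)} = U^{2}$
$r{\left(v,d \right)} = 9 + d$ ($r{\left(v,d \right)} = d + 3^{2} = d + 9 = 9 + d$)
$X{\left(J \right)} = -3 - 5 J$ ($X{\left(J \right)} = -3 + J \left(-7 + 2\right) = -3 + J \left(-5\right) = -3 - 5 J$)
$\left(r{\left(130,431 \right)} - 194585\right) + X{\left(-18 \right)} = \left(\left(9 + 431\right) - 194585\right) - -87 = \left(440 - 194585\right) + \left(-3 + 90\right) = -194145 + 87 = -194058$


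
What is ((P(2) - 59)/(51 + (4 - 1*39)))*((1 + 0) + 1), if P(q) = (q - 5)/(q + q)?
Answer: -239/32 ≈ -7.4688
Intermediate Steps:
P(q) = (-5 + q)/(2*q) (P(q) = (-5 + q)/((2*q)) = (-5 + q)*(1/(2*q)) = (-5 + q)/(2*q))
((P(2) - 59)/(51 + (4 - 1*39)))*((1 + 0) + 1) = (((1/2)*(-5 + 2)/2 - 59)/(51 + (4 - 1*39)))*((1 + 0) + 1) = (((1/2)*(1/2)*(-3) - 59)/(51 + (4 - 39)))*(1 + 1) = ((-3/4 - 59)/(51 - 35))*2 = -239/4/16*2 = -239/4*1/16*2 = -239/64*2 = -239/32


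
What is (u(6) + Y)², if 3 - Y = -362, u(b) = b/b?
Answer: 133956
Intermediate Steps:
u(b) = 1
Y = 365 (Y = 3 - 1*(-362) = 3 + 362 = 365)
(u(6) + Y)² = (1 + 365)² = 366² = 133956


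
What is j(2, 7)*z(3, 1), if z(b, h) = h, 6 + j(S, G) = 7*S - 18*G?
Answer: -118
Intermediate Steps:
j(S, G) = -6 - 18*G + 7*S (j(S, G) = -6 + (7*S - 18*G) = -6 + (-18*G + 7*S) = -6 - 18*G + 7*S)
j(2, 7)*z(3, 1) = (-6 - 18*7 + 7*2)*1 = (-6 - 126 + 14)*1 = -118*1 = -118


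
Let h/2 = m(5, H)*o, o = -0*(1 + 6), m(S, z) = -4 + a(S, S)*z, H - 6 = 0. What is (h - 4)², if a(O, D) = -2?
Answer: 16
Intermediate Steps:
H = 6 (H = 6 + 0 = 6)
m(S, z) = -4 - 2*z
o = 0 (o = -0*7 = -3*0 = 0)
h = 0 (h = 2*((-4 - 2*6)*0) = 2*((-4 - 12)*0) = 2*(-16*0) = 2*0 = 0)
(h - 4)² = (0 - 4)² = (-4)² = 16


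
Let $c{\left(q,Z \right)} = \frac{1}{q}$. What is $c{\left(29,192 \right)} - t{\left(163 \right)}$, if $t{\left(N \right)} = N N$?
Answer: $- \frac{770500}{29} \approx -26569.0$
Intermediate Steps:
$t{\left(N \right)} = N^{2}$
$c{\left(29,192 \right)} - t{\left(163 \right)} = \frac{1}{29} - 163^{2} = \frac{1}{29} - 26569 = - \frac{770500}{29}$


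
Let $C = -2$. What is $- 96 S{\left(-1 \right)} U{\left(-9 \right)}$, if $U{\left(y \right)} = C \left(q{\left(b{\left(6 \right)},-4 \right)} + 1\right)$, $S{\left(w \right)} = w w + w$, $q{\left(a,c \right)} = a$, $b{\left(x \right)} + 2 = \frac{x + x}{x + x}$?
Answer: $0$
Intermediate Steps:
$b{\left(x \right)} = -1$ ($b{\left(x \right)} = -2 + \frac{x + x}{x + x} = -2 + \frac{2 x}{2 x} = -2 + 2 x \frac{1}{2 x} = -2 + 1 = -1$)
$S{\left(w \right)} = w + w^{2}$ ($S{\left(w \right)} = w^{2} + w = w + w^{2}$)
$U{\left(y \right)} = 0$ ($U{\left(y \right)} = - 2 \left(-1 + 1\right) = \left(-2\right) 0 = 0$)
$- 96 S{\left(-1 \right)} U{\left(-9 \right)} = - 96 \left(- (1 - 1)\right) 0 = - 96 \left(\left(-1\right) 0\right) 0 = \left(-96\right) 0 \cdot 0 = 0 \cdot 0 = 0$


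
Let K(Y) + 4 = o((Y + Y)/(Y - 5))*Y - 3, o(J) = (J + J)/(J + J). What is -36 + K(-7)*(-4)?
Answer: 20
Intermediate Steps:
o(J) = 1 (o(J) = (2*J)/((2*J)) = (2*J)*(1/(2*J)) = 1)
K(Y) = -7 + Y (K(Y) = -4 + (1*Y - 3) = -4 + (Y - 3) = -4 + (-3 + Y) = -7 + Y)
-36 + K(-7)*(-4) = -36 + (-7 - 7)*(-4) = -36 - 14*(-4) = -36 + 56 = 20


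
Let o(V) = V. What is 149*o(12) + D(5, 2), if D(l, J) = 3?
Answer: 1791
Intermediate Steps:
149*o(12) + D(5, 2) = 149*12 + 3 = 1788 + 3 = 1791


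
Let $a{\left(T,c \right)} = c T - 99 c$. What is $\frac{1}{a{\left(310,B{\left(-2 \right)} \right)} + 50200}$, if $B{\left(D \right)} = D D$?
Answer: $\frac{1}{51044} \approx 1.9591 \cdot 10^{-5}$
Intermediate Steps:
$B{\left(D \right)} = D^{2}$
$a{\left(T,c \right)} = - 99 c + T c$ ($a{\left(T,c \right)} = T c - 99 c = - 99 c + T c$)
$\frac{1}{a{\left(310,B{\left(-2 \right)} \right)} + 50200} = \frac{1}{\left(-2\right)^{2} \left(-99 + 310\right) + 50200} = \frac{1}{4 \cdot 211 + 50200} = \frac{1}{844 + 50200} = \frac{1}{51044}$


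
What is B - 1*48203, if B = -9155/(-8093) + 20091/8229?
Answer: -1069983858111/22199099 ≈ -48199.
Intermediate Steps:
B = 79310986/22199099 (B = -9155*(-1/8093) + 20091*(1/8229) = 9155/8093 + 6697/2743 = 79310986/22199099 ≈ 3.5727)
B - 1*48203 = 79310986/22199099 - 1*48203 = 79310986/22199099 - 48203 = -1069983858111/22199099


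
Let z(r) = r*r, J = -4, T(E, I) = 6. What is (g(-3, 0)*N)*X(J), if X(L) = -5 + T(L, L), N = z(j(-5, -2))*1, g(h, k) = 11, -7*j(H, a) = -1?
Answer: 11/49 ≈ 0.22449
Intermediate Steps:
j(H, a) = ⅐ (j(H, a) = -⅐*(-1) = ⅐)
z(r) = r²
N = 1/49 (N = (⅐)²*1 = (1/49)*1 = 1/49 ≈ 0.020408)
X(L) = 1 (X(L) = -5 + 6 = 1)
(g(-3, 0)*N)*X(J) = (11*(1/49))*1 = (11/49)*1 = 11/49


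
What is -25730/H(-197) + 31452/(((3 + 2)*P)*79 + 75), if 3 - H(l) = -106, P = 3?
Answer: -2415961/11445 ≈ -211.09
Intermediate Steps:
H(l) = 109 (H(l) = 3 - 1*(-106) = 3 + 106 = 109)
-25730/H(-197) + 31452/(((3 + 2)*P)*79 + 75) = -25730/109 + 31452/(((3 + 2)*3)*79 + 75) = -25730*1/109 + 31452/((5*3)*79 + 75) = -25730/109 + 31452/(15*79 + 75) = -25730/109 + 31452/(1185 + 75) = -25730/109 + 31452/1260 = -25730/109 + 31452*(1/1260) = -25730/109 + 2621/105 = -2415961/11445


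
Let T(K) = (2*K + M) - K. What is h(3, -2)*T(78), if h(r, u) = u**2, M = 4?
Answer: 328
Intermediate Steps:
T(K) = 4 + K (T(K) = (2*K + 4) - K = (4 + 2*K) - K = 4 + K)
h(3, -2)*T(78) = (-2)**2*(4 + 78) = 4*82 = 328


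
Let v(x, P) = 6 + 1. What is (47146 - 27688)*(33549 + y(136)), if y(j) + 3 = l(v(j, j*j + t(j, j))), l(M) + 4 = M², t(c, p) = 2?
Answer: 653613678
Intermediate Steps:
v(x, P) = 7
l(M) = -4 + M²
y(j) = 42 (y(j) = -3 + (-4 + 7²) = -3 + (-4 + 49) = -3 + 45 = 42)
(47146 - 27688)*(33549 + y(136)) = (47146 - 27688)*(33549 + 42) = 19458*33591 = 653613678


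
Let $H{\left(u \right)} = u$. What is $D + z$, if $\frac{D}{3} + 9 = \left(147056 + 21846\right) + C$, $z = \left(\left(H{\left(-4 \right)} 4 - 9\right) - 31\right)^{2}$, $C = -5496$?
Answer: $493327$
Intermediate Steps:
$z = 3136$ ($z = \left(\left(\left(-4\right) 4 - 9\right) - 31\right)^{2} = \left(\left(-16 - 9\right) - 31\right)^{2} = \left(-25 - 31\right)^{2} = \left(-56\right)^{2} = 3136$)
$D = 490191$ ($D = -27 + 3 \left(\left(147056 + 21846\right) - 5496\right) = -27 + 3 \left(168902 - 5496\right) = -27 + 3 \cdot 163406 = -27 + 490218 = 490191$)
$D + z = 490191 + 3136 = 493327$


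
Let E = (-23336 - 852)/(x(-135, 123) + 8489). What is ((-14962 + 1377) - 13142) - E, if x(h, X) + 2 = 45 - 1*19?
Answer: -227502763/8513 ≈ -26724.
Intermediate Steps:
x(h, X) = 24 (x(h, X) = -2 + (45 - 1*19) = -2 + (45 - 19) = -2 + 26 = 24)
E = -24188/8513 (E = (-23336 - 852)/(24 + 8489) = -24188/8513 ≈ -2.8413)
((-14962 + 1377) - 13142) - E = ((-14962 + 1377) - 13142) - 1*(-24188/8513) = (-13585 - 13142) + 24188/8513 = -26727 + 24188/8513 = -227502763/8513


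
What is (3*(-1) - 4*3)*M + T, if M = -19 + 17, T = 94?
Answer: 124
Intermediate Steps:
M = -2
(3*(-1) - 4*3)*M + T = (3*(-1) - 4*3)*(-2) + 94 = (-3 - 12)*(-2) + 94 = -15*(-2) + 94 = 30 + 94 = 124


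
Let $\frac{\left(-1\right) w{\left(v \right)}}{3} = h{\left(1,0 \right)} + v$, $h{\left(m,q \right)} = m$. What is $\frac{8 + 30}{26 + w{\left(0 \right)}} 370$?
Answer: $\frac{14060}{23} \approx 611.3$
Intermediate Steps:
$w{\left(v \right)} = -3 - 3 v$ ($w{\left(v \right)} = - 3 \left(1 + v\right) = -3 - 3 v$)
$\frac{8 + 30}{26 + w{\left(0 \right)}} 370 = \frac{8 + 30}{26 - 3} \cdot 370 = \frac{38}{26 + \left(-3 + 0\right)} 370 = \frac{38}{26 - 3} \cdot 370 = \frac{38}{23} \cdot 370 = \frac{14060}{23}$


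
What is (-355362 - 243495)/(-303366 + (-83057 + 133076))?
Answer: 199619/84449 ≈ 2.3638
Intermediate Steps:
(-355362 - 243495)/(-303366 + (-83057 + 133076)) = -598857/(-303366 + 50019) = -598857/(-253347) = -598857*(-1/253347) = 199619/84449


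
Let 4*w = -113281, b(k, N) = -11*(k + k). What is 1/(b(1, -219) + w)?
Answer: -4/113369 ≈ -3.5283e-5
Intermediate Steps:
b(k, N) = -22*k
w = -113281/4 (w = (¼)*(-113281) = -113281/4 ≈ -28320.)
1/(b(1, -219) + w) = 1/(-22*1 - 113281/4) = 1/(-22 - 113281/4) = 1/(-113369/4) = -4/113369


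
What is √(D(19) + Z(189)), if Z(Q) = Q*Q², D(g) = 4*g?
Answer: √6751345 ≈ 2598.3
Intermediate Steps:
Z(Q) = Q³
√(D(19) + Z(189)) = √(4*19 + 189³) = √(76 + 6751269) = √6751345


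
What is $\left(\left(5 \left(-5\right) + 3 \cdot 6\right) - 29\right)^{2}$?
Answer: $1296$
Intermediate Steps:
$\left(\left(5 \left(-5\right) + 3 \cdot 6\right) - 29\right)^{2} = \left(\left(-25 + 18\right) - 29\right)^{2} = \left(-7 - 29\right)^{2} = \left(-36\right)^{2} = 1296$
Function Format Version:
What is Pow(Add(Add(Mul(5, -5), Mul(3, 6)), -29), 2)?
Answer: 1296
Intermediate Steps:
Pow(Add(Add(Mul(5, -5), Mul(3, 6)), -29), 2) = Pow(Add(Add(-25, 18), -29), 2) = Pow(Add(-7, -29), 2) = Pow(-36, 2) = 1296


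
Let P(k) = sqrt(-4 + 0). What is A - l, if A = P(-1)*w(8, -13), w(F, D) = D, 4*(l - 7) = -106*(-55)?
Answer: -2929/2 - 26*I ≈ -1464.5 - 26.0*I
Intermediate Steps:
l = 2929/2 (l = 7 + (-106*(-55))/4 = 7 + (1/4)*5830 = 7 + 2915/2 = 2929/2 ≈ 1464.5)
P(k) = 2*I (P(k) = sqrt(-4) = 2*I)
A = -26*I (A = (2*I)*(-13) = -26*I ≈ -26.0*I)
A - l = -26*I - 1*2929/2 = -26*I - 2929/2 = -2929/2 - 26*I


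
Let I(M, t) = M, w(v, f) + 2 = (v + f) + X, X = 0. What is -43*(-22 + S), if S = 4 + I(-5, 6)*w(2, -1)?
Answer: 559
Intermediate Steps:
w(v, f) = -2 + f + v (w(v, f) = -2 + ((v + f) + 0) = -2 + ((f + v) + 0) = -2 + (f + v) = -2 + f + v)
S = 9 (S = 4 - 5*(-2 - 1 + 2) = 4 - 5*(-1) = 4 + 5 = 9)
-43*(-22 + S) = -43*(-22 + 9) = -43*(-13) = 559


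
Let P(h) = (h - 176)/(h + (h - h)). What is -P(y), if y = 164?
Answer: 3/41 ≈ 0.073171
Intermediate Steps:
P(h) = (-176 + h)/h (P(h) = (-176 + h)/(h + 0) = (-176 + h)/h)
-P(y) = -(-176 + 164)/164 = -(-12)/164 = -1*(-3/41) = 3/41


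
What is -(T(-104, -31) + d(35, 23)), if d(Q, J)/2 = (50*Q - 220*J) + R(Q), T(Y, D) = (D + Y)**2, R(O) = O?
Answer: -11675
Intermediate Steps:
d(Q, J) = -440*J + 102*Q (d(Q, J) = 2*((50*Q - 220*J) + Q) = 2*((-220*J + 50*Q) + Q) = 2*(-220*J + 51*Q) = -440*J + 102*Q)
-(T(-104, -31) + d(35, 23)) = -((-31 - 104)**2 + (-440*23 + 102*35)) = -((-135)**2 + (-10120 + 3570)) = -(18225 - 6550) = -1*11675 = -11675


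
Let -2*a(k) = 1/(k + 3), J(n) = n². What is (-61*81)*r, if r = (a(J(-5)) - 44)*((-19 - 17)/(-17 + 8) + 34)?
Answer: 231411735/28 ≈ 8.2647e+6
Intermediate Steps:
a(k) = -1/(2*(3 + k)) (a(k) = -1/(2*(k + 3)) = -1/(2*(3 + k)))
r = -46835/28 (r = (-1/(6 + 2*(-5)²) - 44)*((-19 - 17)/(-17 + 8) + 34) = (-1/(6 + 2*25) - 44)*(-36/(-9) + 34) = (-1/(6 + 50) - 44)*(-36*(-⅑) + 34) = (-1/56 - 44)*(4 + 34) = (-1*1/56 - 44)*38 = (-1/56 - 44)*38 = -2465/56*38 = -46835/28 ≈ -1672.7)
(-61*81)*r = -61*81*(-46835/28) = -4941*(-46835/28) = 231411735/28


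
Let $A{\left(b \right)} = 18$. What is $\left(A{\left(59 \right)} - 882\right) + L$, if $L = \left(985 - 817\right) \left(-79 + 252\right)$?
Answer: $28200$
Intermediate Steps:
$L = 29064$ ($L = 168 \cdot 173 = 29064$)
$\left(A{\left(59 \right)} - 882\right) + L = \left(18 - 882\right) + 29064 = -864 + 29064 = 28200$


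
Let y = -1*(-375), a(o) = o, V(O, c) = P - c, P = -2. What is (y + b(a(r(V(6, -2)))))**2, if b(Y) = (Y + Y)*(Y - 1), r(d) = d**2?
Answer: 140625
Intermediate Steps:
V(O, c) = -2 - c
y = 375
b(Y) = 2*Y*(-1 + Y) (b(Y) = (2*Y)*(-1 + Y) = 2*Y*(-1 + Y))
(y + b(a(r(V(6, -2)))))**2 = (375 + 2*(-2 - 1*(-2))**2*(-1 + (-2 - 1*(-2))**2))**2 = (375 + 2*(-2 + 2)**2*(-1 + (-2 + 2)**2))**2 = (375 + 2*0**2*(-1 + 0**2))**2 = (375 + 2*0*(-1 + 0))**2 = (375 + 2*0*(-1))**2 = (375 + 0)**2 = 375**2 = 140625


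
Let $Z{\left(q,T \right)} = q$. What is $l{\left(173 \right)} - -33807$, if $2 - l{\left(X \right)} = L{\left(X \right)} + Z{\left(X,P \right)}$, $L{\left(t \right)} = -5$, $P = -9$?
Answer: $33641$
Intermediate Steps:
$l{\left(X \right)} = 7 - X$ ($l{\left(X \right)} = 2 - \left(-5 + X\right) = 7 - X$)
$l{\left(173 \right)} - -33807 = \left(7 - 173\right) - -33807 = \left(7 - 173\right) + 33807 = -166 + 33807 = 33641$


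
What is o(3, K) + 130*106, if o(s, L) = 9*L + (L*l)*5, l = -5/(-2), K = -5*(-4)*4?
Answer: 15500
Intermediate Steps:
K = 80 (K = 20*4 = 80)
l = 5/2 (l = -5*(-½) = 5/2 ≈ 2.5000)
o(s, L) = 43*L/2 (o(s, L) = 9*L + (L*(5/2))*5 = 9*L + (5*L/2)*5 = 9*L + 25*L/2 = 43*L/2)
o(3, K) + 130*106 = (43/2)*80 + 130*106 = 1720 + 13780 = 15500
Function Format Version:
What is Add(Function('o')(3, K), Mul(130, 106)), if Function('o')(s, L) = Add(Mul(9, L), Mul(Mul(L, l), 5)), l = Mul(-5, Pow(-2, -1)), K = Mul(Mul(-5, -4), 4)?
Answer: 15500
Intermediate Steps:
K = 80 (K = Mul(20, 4) = 80)
l = Rational(5, 2) (l = Mul(-5, Rational(-1, 2)) = Rational(5, 2) ≈ 2.5000)
Function('o')(s, L) = Mul(Rational(43, 2), L) (Function('o')(s, L) = Add(Mul(9, L), Mul(Mul(L, Rational(5, 2)), 5)) = Add(Mul(9, L), Mul(Mul(Rational(5, 2), L), 5)) = Add(Mul(9, L), Mul(Rational(25, 2), L)) = Mul(Rational(43, 2), L))
Add(Function('o')(3, K), Mul(130, 106)) = Add(Mul(Rational(43, 2), 80), Mul(130, 106)) = Add(1720, 13780) = 15500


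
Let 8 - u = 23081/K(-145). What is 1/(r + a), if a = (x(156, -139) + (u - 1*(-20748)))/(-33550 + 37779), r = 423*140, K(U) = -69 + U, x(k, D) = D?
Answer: 905006/53598890439 ≈ 1.6885e-5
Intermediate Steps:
u = 24793/214 (u = 8 - 23081/(-69 - 145) = 8 - 23081/(-214) = 8 - 23081*(-1)/214 = 8 - 1*(-23081/214) = 8 + 23081/214 = 24793/214 ≈ 115.86)
r = 59220
a = 4435119/905006 (a = (-139 + (24793/214 - 1*(-20748)))/(-33550 + 37779) = (-139 + (24793/214 + 20748))/4229 = (-139 + 4464865/214)*(1/4229) = (4435119/214)*(1/4229) = 4435119/905006 ≈ 4.9007)
1/(r + a) = 1/(59220 + 4435119/905006) = 1/(53598890439/905006) = 905006/53598890439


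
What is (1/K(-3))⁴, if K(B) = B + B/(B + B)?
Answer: 16/625 ≈ 0.025600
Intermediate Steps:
K(B) = ½ + B (K(B) = B + B/((2*B)) = B + (1/(2*B))*B = B + ½ = ½ + B)
(1/K(-3))⁴ = (1/(½ - 3))⁴ = (1/(-5/2))⁴ = (-⅖)⁴ = 16/625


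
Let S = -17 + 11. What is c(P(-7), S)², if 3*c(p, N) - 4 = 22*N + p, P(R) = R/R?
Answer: 16129/9 ≈ 1792.1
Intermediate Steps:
S = -6
P(R) = 1
c(p, N) = 4/3 + p/3 + 22*N/3 (c(p, N) = 4/3 + (22*N + p)/3 = 4/3 + (p + 22*N)/3 = 4/3 + (p/3 + 22*N/3) = 4/3 + p/3 + 22*N/3)
c(P(-7), S)² = (4/3 + (⅓)*1 + (22/3)*(-6))² = (4/3 + ⅓ - 44)² = (-127/3)² = 16129/9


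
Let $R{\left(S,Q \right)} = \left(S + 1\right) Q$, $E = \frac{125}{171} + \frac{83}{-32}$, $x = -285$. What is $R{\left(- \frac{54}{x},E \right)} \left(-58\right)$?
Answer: $\frac{33402461}{259920} \approx 128.51$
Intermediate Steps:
$E = - \frac{10193}{5472}$ ($E = 125 \cdot \frac{1}{171} + 83 \left(- \frac{1}{32}\right) = \frac{125}{171} - \frac{83}{32} = - \frac{10193}{5472} \approx -1.8628$)
$R{\left(S,Q \right)} = Q \left(1 + S\right)$ ($R{\left(S,Q \right)} = \left(1 + S\right) Q = Q \left(1 + S\right)$)
$R{\left(- \frac{54}{x},E \right)} \left(-58\right) = - \frac{10193 \left(1 - \frac{54}{-285}\right)}{5472} \left(-58\right) = - \frac{10193 \left(1 - - \frac{18}{95}\right)}{5472} \left(-58\right) = - \frac{10193 \left(1 + \frac{18}{95}\right)}{5472} \left(-58\right) = \left(- \frac{10193}{5472}\right) \frac{113}{95} \left(-58\right) = \left(- \frac{1151809}{519840}\right) \left(-58\right) = \frac{33402461}{259920}$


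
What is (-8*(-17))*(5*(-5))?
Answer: -3400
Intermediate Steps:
(-8*(-17))*(5*(-5)) = 136*(-25) = -3400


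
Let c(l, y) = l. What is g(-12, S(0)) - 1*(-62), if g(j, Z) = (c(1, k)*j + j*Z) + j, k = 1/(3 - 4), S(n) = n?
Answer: 38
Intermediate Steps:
k = -1 (k = 1/(-1) = -1)
g(j, Z) = 2*j + Z*j (g(j, Z) = (1*j + j*Z) + j = (j + Z*j) + j = 2*j + Z*j)
g(-12, S(0)) - 1*(-62) = -12*(2 + 0) - 1*(-62) = -12*2 + 62 = -24 + 62 = 38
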